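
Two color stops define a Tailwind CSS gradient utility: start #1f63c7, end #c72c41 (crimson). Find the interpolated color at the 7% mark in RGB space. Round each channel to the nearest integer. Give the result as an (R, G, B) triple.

#1f63c7 → (31, 99, 199); #c72c41 → (199, 44, 65).
7% corresponds to t = 0.07.
R = 31 + 0.07 × (199 − 31) = 31 + 0.07 × 168 = 42.76 → 43
G = 99 + 0.07 × (44 − 99) = 99 + 0.07 × -55 = 95.15 → 95
B = 199 + 0.07 × (65 − 199) = 199 + 0.07 × -134 = 189.62 → 190

(43, 95, 190)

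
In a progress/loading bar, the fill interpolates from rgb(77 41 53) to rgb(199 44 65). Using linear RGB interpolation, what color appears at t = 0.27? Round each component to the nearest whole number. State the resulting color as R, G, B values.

R = 77 + 0.27 × (199 − 77) = 77 + 0.27 × 122 = 109.94 → 110
G = 41 + 0.27 × (44 − 41) = 41 + 0.27 × 3 = 41.81 → 42
B = 53 + 0.27 × (65 − 53) = 53 + 0.27 × 12 = 56.24 → 56

(110, 42, 56)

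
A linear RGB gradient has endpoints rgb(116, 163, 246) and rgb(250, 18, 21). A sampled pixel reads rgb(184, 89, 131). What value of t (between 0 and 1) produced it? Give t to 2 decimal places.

0.51

Invert the lerp on the B channel (largest span, 225): t = (131 − 246) / (21 − 246) = -115/-225 = 0.51111.
Check on R: (184 − 116)/(250 − 116) = 0.5075 ✓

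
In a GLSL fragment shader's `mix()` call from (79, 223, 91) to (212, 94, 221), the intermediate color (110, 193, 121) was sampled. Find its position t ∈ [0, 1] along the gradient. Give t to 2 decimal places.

0.23

Invert the lerp on the R channel (largest span, 133): t = (110 − 79) / (212 − 79) = 31/133 = 0.23308.
Check on G: (193 − 223)/(94 − 223) = 0.2326 ✓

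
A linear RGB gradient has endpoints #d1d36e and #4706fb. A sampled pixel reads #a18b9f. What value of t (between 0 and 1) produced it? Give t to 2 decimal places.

Invert the lerp on the G channel (largest span, 205): t = (139 − 211) / (6 − 211) = -72/-205 = 0.35122.
Check on R: (161 − 209)/(71 − 209) = 0.3478 ✓

0.35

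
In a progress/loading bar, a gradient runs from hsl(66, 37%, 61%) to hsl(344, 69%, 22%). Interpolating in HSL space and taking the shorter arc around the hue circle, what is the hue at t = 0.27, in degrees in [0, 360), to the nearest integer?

44

Hue: 344 − 66 = 278°, but |278| > 180 so the shorter arc goes the other way: Δh = 278 − 360 = -82°.
H = 66 + 0.27 × (-82) = 43.86 → 44°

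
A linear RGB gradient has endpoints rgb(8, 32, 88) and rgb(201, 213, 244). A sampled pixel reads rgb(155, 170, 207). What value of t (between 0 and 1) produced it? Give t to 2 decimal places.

Invert the lerp on the R channel (largest span, 193): t = (155 − 8) / (201 − 8) = 147/193 = 0.76166.
Check on G: (170 − 32)/(213 − 32) = 0.7624 ✓

0.76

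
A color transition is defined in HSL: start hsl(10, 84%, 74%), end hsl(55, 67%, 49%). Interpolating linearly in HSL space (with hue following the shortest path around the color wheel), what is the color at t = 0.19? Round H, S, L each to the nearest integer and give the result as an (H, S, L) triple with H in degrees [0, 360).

(19, 81, 69)

Hue arc: Δh = 55 − 10 = 45° (|Δh| ≤ 180, already the shorter path).
H = 10 + 0.19 × (45) = 18.55 → 19°
S = 84 + 0.19 × (67 − 84) = 80.77 → 81%
L = 74 + 0.19 × (49 − 74) = 69.25 → 69%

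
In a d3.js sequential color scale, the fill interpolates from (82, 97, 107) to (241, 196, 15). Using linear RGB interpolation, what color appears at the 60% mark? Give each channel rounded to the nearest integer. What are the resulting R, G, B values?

(177, 156, 52)

60% corresponds to t = 0.6.
R = 82 + 0.6 × (241 − 82) = 82 + 0.6 × 159 = 177.4 → 177
G = 97 + 0.6 × (196 − 97) = 97 + 0.6 × 99 = 156.4 → 156
B = 107 + 0.6 × (15 − 107) = 107 + 0.6 × -92 = 51.8 → 52
So the blended color is (177, 156, 52), about #b19c34.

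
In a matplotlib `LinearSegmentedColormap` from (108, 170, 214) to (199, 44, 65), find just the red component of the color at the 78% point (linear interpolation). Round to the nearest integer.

179

R = 108 + 0.78 × (199 − 108) = 178.98 → 179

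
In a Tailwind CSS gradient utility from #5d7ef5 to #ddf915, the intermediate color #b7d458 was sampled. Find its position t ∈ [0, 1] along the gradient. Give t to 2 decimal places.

Invert the lerp on the B channel (largest span, 224): t = (88 − 245) / (21 − 245) = -157/-224 = 0.70089.
Check on R: (183 − 93)/(221 − 93) = 0.7031 ✓

0.70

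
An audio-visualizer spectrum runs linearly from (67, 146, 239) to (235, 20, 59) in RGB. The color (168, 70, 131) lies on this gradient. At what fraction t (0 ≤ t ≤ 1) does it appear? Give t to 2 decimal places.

0.60

Invert the lerp on the B channel (largest span, 180): t = (131 − 239) / (59 − 239) = -108/-180 = 0.6.
Check on R: (168 − 67)/(235 − 67) = 0.6012 ✓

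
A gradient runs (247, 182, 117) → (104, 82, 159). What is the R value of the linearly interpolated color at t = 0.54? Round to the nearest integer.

170

R = 247 + 0.54 × (104 − 247) = 169.78 → 170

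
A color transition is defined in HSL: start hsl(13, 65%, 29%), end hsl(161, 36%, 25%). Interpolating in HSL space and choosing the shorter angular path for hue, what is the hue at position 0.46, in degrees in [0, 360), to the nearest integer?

Hue arc: Δh = 161 − 13 = 148° (|Δh| ≤ 180, already the shorter path).
H = 13 + 0.46 × (148) = 81.08 → 81°

81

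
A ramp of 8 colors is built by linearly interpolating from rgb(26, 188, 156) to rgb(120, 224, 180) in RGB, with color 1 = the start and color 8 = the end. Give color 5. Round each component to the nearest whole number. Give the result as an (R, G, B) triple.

(80, 209, 170)

With 8 swatches and endpoints inclusive, swatch 5 sits at t = (5 − 1)/(8 − 1) = 4/7 ≈ 0.5714.
R = 26 + 0.5714 × (120 − 26) = 79.712 → 80
G = 188 + 0.5714 × (224 − 188) = 208.57 → 209
B = 156 + 0.5714 × (180 − 156) = 169.714 → 170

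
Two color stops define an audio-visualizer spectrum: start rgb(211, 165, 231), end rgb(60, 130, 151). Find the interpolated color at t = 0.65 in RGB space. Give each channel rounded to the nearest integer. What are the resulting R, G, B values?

(113, 142, 179)

R = 211 + 0.65 × (60 − 211) = 211 + 0.65 × -151 = 112.85 → 113
G = 165 + 0.65 × (130 − 165) = 165 + 0.65 × -35 = 142.25 → 142
B = 231 + 0.65 × (151 − 231) = 231 + 0.65 × -80 = 179 → 179
So the blended color is (113, 142, 179), about #718eb3.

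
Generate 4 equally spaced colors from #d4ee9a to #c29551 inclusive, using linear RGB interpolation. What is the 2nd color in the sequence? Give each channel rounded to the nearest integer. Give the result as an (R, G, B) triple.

(206, 208, 130)

With 4 swatches and endpoints inclusive, swatch 2 sits at t = (2 − 1)/(4 − 1) = 1/3 ≈ 0.3333.
#d4ee9a → (212, 238, 154); #c29551 → (194, 149, 81).
R = 212 + 0.3333 × (194 − 212) = 206.001 → 206
G = 238 + 0.3333 × (149 − 238) = 208.336 → 208
B = 154 + 0.3333 × (81 − 154) = 129.669 → 130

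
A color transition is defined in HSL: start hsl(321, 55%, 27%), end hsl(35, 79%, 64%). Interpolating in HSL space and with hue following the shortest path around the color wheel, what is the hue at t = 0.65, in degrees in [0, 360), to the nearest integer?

9

Hue: 35 − 321 = -286°, but |-286| > 180 so the shorter arc goes the other way: Δh = -286 + 360 = 74°.
H = 321 + 0.65 × (74) = 369.1 → 369 → 369 mod 360 = 9°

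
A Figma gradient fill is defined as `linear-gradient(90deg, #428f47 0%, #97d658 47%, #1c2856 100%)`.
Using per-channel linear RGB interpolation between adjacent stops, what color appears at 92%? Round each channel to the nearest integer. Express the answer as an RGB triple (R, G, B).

(47, 66, 86)

92% lies between the 47% and 100% stops, so the local fraction is t = (92 − 47)/(100 − 47) = 45/53 ≈ 0.8491.
#97d658 → (151, 214, 88); #1c2856 → (28, 40, 86).
R = 151 + 0.8491 × (28 − 151) = 46.561 → 47
G = 214 + 0.8491 × (40 − 214) = 66.257 → 66
B = 88 + 0.8491 × (86 − 88) = 86.302 → 86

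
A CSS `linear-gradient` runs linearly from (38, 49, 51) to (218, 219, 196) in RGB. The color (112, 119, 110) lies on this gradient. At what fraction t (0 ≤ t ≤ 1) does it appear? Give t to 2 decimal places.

Invert the lerp on the R channel (largest span, 180): t = (112 − 38) / (218 − 38) = 74/180 = 0.41111.
Check on G: (119 − 49)/(219 − 49) = 0.4118 ✓

0.41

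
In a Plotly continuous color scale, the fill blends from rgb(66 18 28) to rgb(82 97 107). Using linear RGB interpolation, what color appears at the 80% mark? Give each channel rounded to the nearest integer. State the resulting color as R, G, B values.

80% corresponds to t = 0.8.
R = 66 + 0.8 × (82 − 66) = 66 + 0.8 × 16 = 78.8 → 79
G = 18 + 0.8 × (97 − 18) = 18 + 0.8 × 79 = 81.2 → 81
B = 28 + 0.8 × (107 − 28) = 28 + 0.8 × 79 = 91.2 → 91
So the blended color is (79, 81, 91), about #4f515b.

(79, 81, 91)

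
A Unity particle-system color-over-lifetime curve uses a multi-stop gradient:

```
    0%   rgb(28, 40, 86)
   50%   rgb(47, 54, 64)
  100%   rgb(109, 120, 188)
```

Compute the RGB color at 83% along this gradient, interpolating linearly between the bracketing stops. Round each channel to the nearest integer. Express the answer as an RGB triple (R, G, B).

83% lies between the 50% and 100% stops, so the local fraction is t = (83 − 50)/(100 − 50) = 33/50 ≈ 0.66.
R = 47 + 0.66 × (109 − 47) = 87.92 → 88
G = 54 + 0.66 × (120 − 54) = 97.56 → 98
B = 64 + 0.66 × (188 − 64) = 145.84 → 146

(88, 98, 146)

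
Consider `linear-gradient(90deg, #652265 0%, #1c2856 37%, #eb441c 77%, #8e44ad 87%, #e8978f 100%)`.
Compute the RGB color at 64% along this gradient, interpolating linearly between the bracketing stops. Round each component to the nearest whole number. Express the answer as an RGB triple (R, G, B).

(168, 59, 47)

64% lies between the 37% and 77% stops, so the local fraction is t = (64 − 37)/(77 − 37) = 27/40 ≈ 0.675.
#1c2856 → (28, 40, 86); #eb441c → (235, 68, 28).
R = 28 + 0.675 × (235 − 28) = 167.725 → 168
G = 40 + 0.675 × (68 − 40) = 58.9 → 59
B = 86 + 0.675 × (28 − 86) = 46.85 → 47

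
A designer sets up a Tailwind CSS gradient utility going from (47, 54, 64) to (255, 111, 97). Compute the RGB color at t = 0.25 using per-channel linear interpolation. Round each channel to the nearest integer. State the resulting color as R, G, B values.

R = 47 + 0.25 × (255 − 47) = 47 + 0.25 × 208 = 99 → 99
G = 54 + 0.25 × (111 − 54) = 54 + 0.25 × 57 = 68.25 → 68
B = 64 + 0.25 × (97 − 64) = 64 + 0.25 × 33 = 72.25 → 72

(99, 68, 72)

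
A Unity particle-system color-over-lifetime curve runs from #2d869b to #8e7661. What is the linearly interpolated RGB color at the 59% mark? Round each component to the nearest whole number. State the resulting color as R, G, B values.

#2d869b → (45, 134, 155); #8e7661 → (142, 118, 97).
59% corresponds to t = 0.59.
R = 45 + 0.59 × (142 − 45) = 45 + 0.59 × 97 = 102.23 → 102
G = 134 + 0.59 × (118 − 134) = 134 + 0.59 × -16 = 124.56 → 125
B = 155 + 0.59 × (97 − 155) = 155 + 0.59 × -58 = 120.78 → 121

(102, 125, 121)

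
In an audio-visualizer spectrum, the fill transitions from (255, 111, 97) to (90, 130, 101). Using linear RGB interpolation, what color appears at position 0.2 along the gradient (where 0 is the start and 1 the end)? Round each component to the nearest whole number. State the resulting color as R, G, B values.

(222, 115, 98)

R = 255 + 0.2 × (90 − 255) = 255 + 0.2 × -165 = 222 → 222
G = 111 + 0.2 × (130 − 111) = 111 + 0.2 × 19 = 114.8 → 115
B = 97 + 0.2 × (101 − 97) = 97 + 0.2 × 4 = 97.8 → 98
So the blended color is (222, 115, 98), about #de7362.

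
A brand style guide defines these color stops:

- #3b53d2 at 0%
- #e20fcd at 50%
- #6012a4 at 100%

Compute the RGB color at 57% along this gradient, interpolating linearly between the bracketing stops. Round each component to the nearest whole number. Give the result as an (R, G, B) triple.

(208, 15, 199)

57% lies between the 50% and 100% stops, so the local fraction is t = (57 − 50)/(100 − 50) = 7/50 ≈ 0.14.
#e20fcd → (226, 15, 205); #6012a4 → (96, 18, 164).
R = 226 + 0.14 × (96 − 226) = 207.8 → 208
G = 15 + 0.14 × (18 − 15) = 15.42 → 15
B = 205 + 0.14 × (164 − 205) = 199.26 → 199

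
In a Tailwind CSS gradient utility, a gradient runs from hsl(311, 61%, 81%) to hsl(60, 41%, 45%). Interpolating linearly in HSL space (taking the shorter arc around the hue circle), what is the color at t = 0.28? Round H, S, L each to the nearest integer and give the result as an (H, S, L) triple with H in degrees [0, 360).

(342, 55, 71)

Hue: 60 − 311 = -251°, but |-251| > 180 so the shorter arc goes the other way: Δh = -251 + 360 = 109°.
H = 311 + 0.28 × (109) = 341.52 → 342°
S = 61 + 0.28 × (41 − 61) = 55.4 → 55%
L = 81 + 0.28 × (45 − 81) = 70.92 → 71%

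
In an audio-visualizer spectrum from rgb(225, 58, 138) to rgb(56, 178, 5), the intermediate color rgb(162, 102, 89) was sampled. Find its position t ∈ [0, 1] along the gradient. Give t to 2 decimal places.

Invert the lerp on the R channel (largest span, 169): t = (162 − 225) / (56 − 225) = -63/-169 = 0.37278.
Check on G: (102 − 58)/(178 − 58) = 0.3667 ✓

0.37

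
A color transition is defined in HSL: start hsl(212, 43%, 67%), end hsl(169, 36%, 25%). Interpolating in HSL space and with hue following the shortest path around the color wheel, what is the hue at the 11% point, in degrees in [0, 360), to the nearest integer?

Hue arc: Δh = 169 − 212 = -43° (|Δh| ≤ 180, already the shorter path).
H = 212 + 0.11 × (-43) = 207.27 → 207°

207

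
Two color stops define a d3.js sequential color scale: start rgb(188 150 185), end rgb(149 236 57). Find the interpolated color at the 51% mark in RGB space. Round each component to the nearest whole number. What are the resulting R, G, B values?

51% corresponds to t = 0.51.
R = 188 + 0.51 × (149 − 188) = 188 + 0.51 × -39 = 168.11 → 168
G = 150 + 0.51 × (236 − 150) = 150 + 0.51 × 86 = 193.86 → 194
B = 185 + 0.51 × (57 − 185) = 185 + 0.51 × -128 = 119.72 → 120

(168, 194, 120)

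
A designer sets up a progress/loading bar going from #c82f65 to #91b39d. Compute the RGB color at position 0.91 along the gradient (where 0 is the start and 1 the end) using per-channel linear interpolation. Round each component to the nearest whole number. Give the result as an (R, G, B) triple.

(150, 167, 152)

#c82f65 → (200, 47, 101); #91b39d → (145, 179, 157).
R = 200 + 0.91 × (145 − 200) = 200 + 0.91 × -55 = 149.95 → 150
G = 47 + 0.91 × (179 − 47) = 47 + 0.91 × 132 = 167.12 → 167
B = 101 + 0.91 × (157 − 101) = 101 + 0.91 × 56 = 151.96 → 152
So the blended color is (150, 167, 152), about #96a798.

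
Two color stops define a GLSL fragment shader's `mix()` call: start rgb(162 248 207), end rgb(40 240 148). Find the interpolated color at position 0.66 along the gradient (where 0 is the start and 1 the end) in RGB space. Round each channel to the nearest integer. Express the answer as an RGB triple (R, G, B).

(81, 243, 168)

R = 162 + 0.66 × (40 − 162) = 162 + 0.66 × -122 = 81.48 → 81
G = 248 + 0.66 × (240 − 248) = 248 + 0.66 × -8 = 242.72 → 243
B = 207 + 0.66 × (148 − 207) = 207 + 0.66 × -59 = 168.06 → 168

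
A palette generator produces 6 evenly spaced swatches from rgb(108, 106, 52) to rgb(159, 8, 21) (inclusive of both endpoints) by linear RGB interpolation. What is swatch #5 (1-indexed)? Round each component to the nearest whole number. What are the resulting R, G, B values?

With 6 swatches and endpoints inclusive, swatch 5 sits at t = (5 − 1)/(6 − 1) = 4/5 ≈ 0.8.
R = 108 + 0.8 × (159 − 108) = 148.8 → 149
G = 106 + 0.8 × (8 − 106) = 27.6 → 28
B = 52 + 0.8 × (21 − 52) = 27.2 → 27

(149, 28, 27)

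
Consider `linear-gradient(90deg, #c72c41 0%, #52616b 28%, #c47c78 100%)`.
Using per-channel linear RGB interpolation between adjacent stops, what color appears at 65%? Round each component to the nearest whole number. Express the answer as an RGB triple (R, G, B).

65% lies between the 28% and 100% stops, so the local fraction is t = (65 − 28)/(100 − 28) = 37/72 ≈ 0.5139.
#52616b → (82, 97, 107); #c47c78 → (196, 124, 120).
R = 82 + 0.5139 × (196 − 82) = 140.585 → 141
G = 97 + 0.5139 × (124 − 97) = 110.875 → 111
B = 107 + 0.5139 × (120 − 107) = 113.681 → 114

(141, 111, 114)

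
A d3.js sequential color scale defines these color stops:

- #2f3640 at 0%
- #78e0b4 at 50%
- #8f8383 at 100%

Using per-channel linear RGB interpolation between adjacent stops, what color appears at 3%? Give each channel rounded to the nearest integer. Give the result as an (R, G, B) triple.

(51, 64, 71)

3% lies between the 0% and 50% stops, so the local fraction is t = (3 − 0)/(50 − 0) = 3/50 ≈ 0.06.
#2f3640 → (47, 54, 64); #78e0b4 → (120, 224, 180).
R = 47 + 0.06 × (120 − 47) = 51.38 → 51
G = 54 + 0.06 × (224 − 54) = 64.2 → 64
B = 64 + 0.06 × (180 − 64) = 70.96 → 71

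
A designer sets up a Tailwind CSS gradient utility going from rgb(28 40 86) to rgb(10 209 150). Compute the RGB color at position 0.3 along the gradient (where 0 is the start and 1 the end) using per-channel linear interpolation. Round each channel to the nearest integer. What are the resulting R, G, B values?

(23, 91, 105)

R = 28 + 0.3 × (10 − 28) = 28 + 0.3 × -18 = 22.6 → 23
G = 40 + 0.3 × (209 − 40) = 40 + 0.3 × 169 = 90.7 → 91
B = 86 + 0.3 × (150 − 86) = 86 + 0.3 × 64 = 105.2 → 105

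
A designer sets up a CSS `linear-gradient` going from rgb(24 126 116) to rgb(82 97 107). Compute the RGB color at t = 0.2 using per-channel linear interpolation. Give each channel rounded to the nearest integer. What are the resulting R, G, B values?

R = 24 + 0.2 × (82 − 24) = 24 + 0.2 × 58 = 35.6 → 36
G = 126 + 0.2 × (97 − 126) = 126 + 0.2 × -29 = 120.2 → 120
B = 116 + 0.2 × (107 − 116) = 116 + 0.2 × -9 = 114.2 → 114

(36, 120, 114)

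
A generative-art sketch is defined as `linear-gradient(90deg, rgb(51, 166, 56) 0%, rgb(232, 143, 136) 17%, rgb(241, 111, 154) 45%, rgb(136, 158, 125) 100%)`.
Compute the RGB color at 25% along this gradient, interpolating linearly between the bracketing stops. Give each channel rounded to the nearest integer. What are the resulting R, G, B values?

25% lies between the 17% and 45% stops, so the local fraction is t = (25 − 17)/(45 − 17) = 8/28 ≈ 0.2857.
R = 232 + 0.2857 × (241 − 232) = 234.571 → 235
G = 143 + 0.2857 × (111 − 143) = 133.858 → 134
B = 136 + 0.2857 × (154 − 136) = 141.143 → 141

(235, 134, 141)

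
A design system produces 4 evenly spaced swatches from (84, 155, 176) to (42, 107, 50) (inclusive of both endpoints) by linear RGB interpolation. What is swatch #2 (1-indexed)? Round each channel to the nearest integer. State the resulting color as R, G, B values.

With 4 swatches and endpoints inclusive, swatch 2 sits at t = (2 − 1)/(4 − 1) = 1/3 ≈ 0.3333.
R = 84 + 0.3333 × (42 − 84) = 70.001 → 70
G = 155 + 0.3333 × (107 − 155) = 139.002 → 139
B = 176 + 0.3333 × (50 − 176) = 134.004 → 134

(70, 139, 134)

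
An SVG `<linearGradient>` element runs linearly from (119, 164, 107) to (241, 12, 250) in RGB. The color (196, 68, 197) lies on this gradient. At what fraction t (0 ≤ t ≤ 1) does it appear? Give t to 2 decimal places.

Invert the lerp on the G channel (largest span, 152): t = (68 − 164) / (12 − 164) = -96/-152 = 0.63158.
Check on R: (196 − 119)/(241 − 119) = 0.6311 ✓

0.63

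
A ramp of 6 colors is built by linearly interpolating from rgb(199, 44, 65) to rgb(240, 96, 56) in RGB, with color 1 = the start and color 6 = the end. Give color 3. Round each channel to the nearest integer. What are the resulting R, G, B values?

With 6 swatches and endpoints inclusive, swatch 3 sits at t = (3 − 1)/(6 − 1) = 2/5 ≈ 0.4.
R = 199 + 0.4 × (240 − 199) = 215.4 → 215
G = 44 + 0.4 × (96 − 44) = 64.8 → 65
B = 65 + 0.4 × (56 − 65) = 61.4 → 61

(215, 65, 61)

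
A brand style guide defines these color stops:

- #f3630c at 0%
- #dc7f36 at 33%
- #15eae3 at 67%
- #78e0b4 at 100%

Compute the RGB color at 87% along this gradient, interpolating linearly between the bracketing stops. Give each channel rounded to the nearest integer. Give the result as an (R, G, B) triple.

(81, 228, 199)

87% lies between the 67% and 100% stops, so the local fraction is t = (87 − 67)/(100 − 67) = 20/33 ≈ 0.6061.
#15eae3 → (21, 234, 227); #78e0b4 → (120, 224, 180).
R = 21 + 0.6061 × (120 − 21) = 81.004 → 81
G = 234 + 0.6061 × (224 − 234) = 227.939 → 228
B = 227 + 0.6061 × (180 − 227) = 198.513 → 199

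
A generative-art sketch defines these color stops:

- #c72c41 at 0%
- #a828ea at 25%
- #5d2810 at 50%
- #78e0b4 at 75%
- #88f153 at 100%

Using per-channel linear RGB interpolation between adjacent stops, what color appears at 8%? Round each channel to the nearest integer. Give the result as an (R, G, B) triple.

(189, 43, 119)

8% lies between the 0% and 25% stops, so the local fraction is t = (8 − 0)/(25 − 0) = 8/25 ≈ 0.32.
#c72c41 → (199, 44, 65); #a828ea → (168, 40, 234).
R = 199 + 0.32 × (168 − 199) = 189.08 → 189
G = 44 + 0.32 × (40 − 44) = 42.72 → 43
B = 65 + 0.32 × (234 − 65) = 119.08 → 119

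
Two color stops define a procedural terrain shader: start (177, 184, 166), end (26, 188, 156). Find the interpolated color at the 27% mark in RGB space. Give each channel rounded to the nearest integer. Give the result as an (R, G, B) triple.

(136, 185, 163)

27% corresponds to t = 0.27.
R = 177 + 0.27 × (26 − 177) = 177 + 0.27 × -151 = 136.23 → 136
G = 184 + 0.27 × (188 − 184) = 184 + 0.27 × 4 = 185.08 → 185
B = 166 + 0.27 × (156 − 166) = 166 + 0.27 × -10 = 163.3 → 163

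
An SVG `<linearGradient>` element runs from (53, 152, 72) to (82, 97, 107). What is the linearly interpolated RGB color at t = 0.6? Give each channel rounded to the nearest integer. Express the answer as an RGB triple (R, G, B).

R = 53 + 0.6 × (82 − 53) = 53 + 0.6 × 29 = 70.4 → 70
G = 152 + 0.6 × (97 − 152) = 152 + 0.6 × -55 = 119 → 119
B = 72 + 0.6 × (107 − 72) = 72 + 0.6 × 35 = 93 → 93
So the blended color is (70, 119, 93), about #46775d.

(70, 119, 93)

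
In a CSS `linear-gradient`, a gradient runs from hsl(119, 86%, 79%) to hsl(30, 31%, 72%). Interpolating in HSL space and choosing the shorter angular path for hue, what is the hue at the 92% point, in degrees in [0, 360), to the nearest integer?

37

Hue arc: Δh = 30 − 119 = -89° (|Δh| ≤ 180, already the shorter path).
H = 119 + 0.92 × (-89) = 37.12 → 37°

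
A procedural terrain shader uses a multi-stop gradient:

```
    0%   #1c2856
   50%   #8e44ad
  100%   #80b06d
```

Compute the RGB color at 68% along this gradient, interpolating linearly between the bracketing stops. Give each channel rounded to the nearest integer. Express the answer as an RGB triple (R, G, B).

(137, 107, 150)

68% lies between the 50% and 100% stops, so the local fraction is t = (68 − 50)/(100 − 50) = 18/50 ≈ 0.36.
#8e44ad → (142, 68, 173); #80b06d → (128, 176, 109).
R = 142 + 0.36 × (128 − 142) = 136.96 → 137
G = 68 + 0.36 × (176 − 68) = 106.88 → 107
B = 173 + 0.36 × (109 − 173) = 149.96 → 150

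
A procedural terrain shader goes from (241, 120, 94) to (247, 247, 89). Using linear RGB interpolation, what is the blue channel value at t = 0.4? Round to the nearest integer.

92

B = 94 + 0.4 × (89 − 94) = 92 → 92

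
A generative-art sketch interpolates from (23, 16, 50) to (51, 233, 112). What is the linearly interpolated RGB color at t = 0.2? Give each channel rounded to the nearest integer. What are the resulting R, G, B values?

R = 23 + 0.2 × (51 − 23) = 23 + 0.2 × 28 = 28.6 → 29
G = 16 + 0.2 × (233 − 16) = 16 + 0.2 × 217 = 59.4 → 59
B = 50 + 0.2 × (112 − 50) = 50 + 0.2 × 62 = 62.4 → 62

(29, 59, 62)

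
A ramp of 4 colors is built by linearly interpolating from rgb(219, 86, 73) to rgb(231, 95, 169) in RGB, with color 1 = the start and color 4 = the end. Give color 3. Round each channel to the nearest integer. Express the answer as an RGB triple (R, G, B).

With 4 swatches and endpoints inclusive, swatch 3 sits at t = (3 − 1)/(4 − 1) = 2/3 ≈ 0.6667.
R = 219 + 0.6667 × (231 − 219) = 227 → 227
G = 86 + 0.6667 × (95 − 86) = 92 → 92
B = 73 + 0.6667 × (169 − 73) = 137.003 → 137

(227, 92, 137)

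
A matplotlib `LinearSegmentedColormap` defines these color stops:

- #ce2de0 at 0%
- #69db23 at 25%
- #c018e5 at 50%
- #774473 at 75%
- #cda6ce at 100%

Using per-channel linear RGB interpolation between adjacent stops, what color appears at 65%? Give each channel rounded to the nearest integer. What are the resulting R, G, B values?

(148, 50, 161)

65% lies between the 50% and 75% stops, so the local fraction is t = (65 − 50)/(75 − 50) = 15/25 ≈ 0.6.
#c018e5 → (192, 24, 229); #774473 → (119, 68, 115).
R = 192 + 0.6 × (119 − 192) = 148.2 → 148
G = 24 + 0.6 × (68 − 24) = 50.4 → 50
B = 229 + 0.6 × (115 − 229) = 160.6 → 161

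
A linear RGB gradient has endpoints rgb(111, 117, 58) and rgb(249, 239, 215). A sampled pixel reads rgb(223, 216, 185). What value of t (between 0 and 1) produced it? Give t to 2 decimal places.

Invert the lerp on the B channel (largest span, 157): t = (185 − 58) / (215 − 58) = 127/157 = 0.80892.
Check on R: (223 − 111)/(249 − 111) = 0.8116 ✓

0.81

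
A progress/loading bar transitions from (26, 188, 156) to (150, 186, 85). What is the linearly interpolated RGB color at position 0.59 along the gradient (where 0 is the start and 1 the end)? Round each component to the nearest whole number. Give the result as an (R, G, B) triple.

R = 26 + 0.59 × (150 − 26) = 26 + 0.59 × 124 = 99.16 → 99
G = 188 + 0.59 × (186 − 188) = 188 + 0.59 × -2 = 186.82 → 187
B = 156 + 0.59 × (85 − 156) = 156 + 0.59 × -71 = 114.11 → 114
So the blended color is (99, 187, 114), about #63bb72.

(99, 187, 114)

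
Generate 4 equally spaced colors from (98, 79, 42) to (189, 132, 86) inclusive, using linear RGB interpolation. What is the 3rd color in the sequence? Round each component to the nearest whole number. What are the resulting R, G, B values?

(159, 114, 71)

With 4 swatches and endpoints inclusive, swatch 3 sits at t = (3 − 1)/(4 − 1) = 2/3 ≈ 0.6667.
R = 98 + 0.6667 × (189 − 98) = 158.67 → 159
G = 79 + 0.6667 × (132 − 79) = 114.335 → 114
B = 42 + 0.6667 × (86 − 42) = 71.335 → 71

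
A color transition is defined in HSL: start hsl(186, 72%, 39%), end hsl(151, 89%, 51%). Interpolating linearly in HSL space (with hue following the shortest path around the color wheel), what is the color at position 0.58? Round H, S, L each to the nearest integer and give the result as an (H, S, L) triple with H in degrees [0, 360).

Hue arc: Δh = 151 − 186 = -35° (|Δh| ≤ 180, already the shorter path).
H = 186 + 0.58 × (-35) = 165.7 → 166°
S = 72 + 0.58 × (89 − 72) = 81.86 → 82%
L = 39 + 0.58 × (51 − 39) = 45.96 → 46%

(166, 82, 46)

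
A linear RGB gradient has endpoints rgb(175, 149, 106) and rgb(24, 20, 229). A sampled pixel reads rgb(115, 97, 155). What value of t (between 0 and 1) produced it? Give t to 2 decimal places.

0.40

Invert the lerp on the R channel (largest span, 151): t = (115 − 175) / (24 − 175) = -60/-151 = 0.39735.
Check on G: (97 − 149)/(20 − 149) = 0.4031 ✓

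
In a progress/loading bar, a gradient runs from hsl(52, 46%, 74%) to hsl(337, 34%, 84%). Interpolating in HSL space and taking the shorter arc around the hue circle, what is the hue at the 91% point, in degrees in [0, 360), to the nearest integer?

Hue: 337 − 52 = 285°, but |285| > 180 so the shorter arc goes the other way: Δh = 285 − 360 = -75°.
H = 52 + 0.91 × (-75) = -16.25 → -16 → -16 mod 360 = 344°

344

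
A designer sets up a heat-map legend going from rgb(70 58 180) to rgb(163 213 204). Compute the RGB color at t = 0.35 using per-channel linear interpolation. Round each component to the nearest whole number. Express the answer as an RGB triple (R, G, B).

R = 70 + 0.35 × (163 − 70) = 70 + 0.35 × 93 = 102.55 → 103
G = 58 + 0.35 × (213 − 58) = 58 + 0.35 × 155 = 112.25 → 112
B = 180 + 0.35 × (204 − 180) = 180 + 0.35 × 24 = 188.4 → 188

(103, 112, 188)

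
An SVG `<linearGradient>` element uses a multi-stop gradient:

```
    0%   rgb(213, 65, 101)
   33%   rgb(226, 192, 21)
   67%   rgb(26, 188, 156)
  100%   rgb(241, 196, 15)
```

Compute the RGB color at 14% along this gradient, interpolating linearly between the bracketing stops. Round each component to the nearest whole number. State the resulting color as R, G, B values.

14% lies between the 0% and 33% stops, so the local fraction is t = (14 − 0)/(33 − 0) = 14/33 ≈ 0.4242.
R = 213 + 0.4242 × (226 − 213) = 218.515 → 219
G = 65 + 0.4242 × (192 − 65) = 118.873 → 119
B = 101 + 0.4242 × (21 − 101) = 67.064 → 67

(219, 119, 67)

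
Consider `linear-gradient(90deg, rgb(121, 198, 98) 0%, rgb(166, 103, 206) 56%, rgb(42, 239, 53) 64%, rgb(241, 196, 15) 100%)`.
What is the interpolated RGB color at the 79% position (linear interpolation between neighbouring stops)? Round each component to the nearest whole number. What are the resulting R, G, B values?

79% lies between the 64% and 100% stops, so the local fraction is t = (79 − 64)/(100 − 64) = 15/36 ≈ 0.4167.
R = 42 + 0.4167 × (241 − 42) = 124.923 → 125
G = 239 + 0.4167 × (196 − 239) = 221.082 → 221
B = 53 + 0.4167 × (15 − 53) = 37.165 → 37

(125, 221, 37)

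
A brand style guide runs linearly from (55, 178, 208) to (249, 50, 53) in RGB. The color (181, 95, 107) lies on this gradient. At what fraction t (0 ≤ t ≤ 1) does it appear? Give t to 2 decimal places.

Invert the lerp on the R channel (largest span, 194): t = (181 − 55) / (249 − 55) = 126/194 = 0.64948.
Check on G: (95 − 178)/(50 − 178) = 0.6484 ✓

0.65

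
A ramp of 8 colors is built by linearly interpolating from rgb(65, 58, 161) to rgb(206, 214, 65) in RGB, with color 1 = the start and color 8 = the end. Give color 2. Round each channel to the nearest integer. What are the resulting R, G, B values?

(85, 80, 147)

With 8 swatches and endpoints inclusive, swatch 2 sits at t = (2 − 1)/(8 − 1) = 1/7 ≈ 0.1429.
R = 65 + 0.1429 × (206 − 65) = 85.149 → 85
G = 58 + 0.1429 × (214 − 58) = 80.292 → 80
B = 161 + 0.1429 × (65 − 161) = 147.282 → 147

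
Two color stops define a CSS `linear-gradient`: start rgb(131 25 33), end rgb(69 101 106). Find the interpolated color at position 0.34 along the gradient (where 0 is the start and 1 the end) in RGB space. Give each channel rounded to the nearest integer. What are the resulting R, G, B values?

R = 131 + 0.34 × (69 − 131) = 131 + 0.34 × -62 = 109.92 → 110
G = 25 + 0.34 × (101 − 25) = 25 + 0.34 × 76 = 50.84 → 51
B = 33 + 0.34 × (106 − 33) = 33 + 0.34 × 73 = 57.82 → 58

(110, 51, 58)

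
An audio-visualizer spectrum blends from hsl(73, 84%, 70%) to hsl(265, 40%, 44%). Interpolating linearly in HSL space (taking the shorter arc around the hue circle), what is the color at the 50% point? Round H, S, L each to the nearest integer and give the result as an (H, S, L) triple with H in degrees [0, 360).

Hue: 265 − 73 = 192°, but |192| > 180 so the shorter arc goes the other way: Δh = 192 − 360 = -168°.
H = 73 + 0.5 × (-168) = -11 → -11 → -11 mod 360 = 349°
S = 84 + 0.5 × (40 − 84) = 62 → 62%
L = 70 + 0.5 × (44 − 70) = 57 → 57%

(349, 62, 57)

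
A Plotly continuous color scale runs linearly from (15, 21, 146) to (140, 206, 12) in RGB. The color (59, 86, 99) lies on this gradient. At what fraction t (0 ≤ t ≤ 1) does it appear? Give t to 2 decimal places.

Invert the lerp on the G channel (largest span, 185): t = (86 − 21) / (206 − 21) = 65/185 = 0.35135.
Check on R: (59 − 15)/(140 − 15) = 0.352 ✓

0.35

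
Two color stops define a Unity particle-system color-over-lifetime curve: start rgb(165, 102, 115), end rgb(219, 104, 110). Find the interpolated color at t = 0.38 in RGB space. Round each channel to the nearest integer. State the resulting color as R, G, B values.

(186, 103, 113)

R = 165 + 0.38 × (219 − 165) = 165 + 0.38 × 54 = 185.52 → 186
G = 102 + 0.38 × (104 − 102) = 102 + 0.38 × 2 = 102.76 → 103
B = 115 + 0.38 × (110 − 115) = 115 + 0.38 × -5 = 113.1 → 113
So the blended color is (186, 103, 113), about #ba6771.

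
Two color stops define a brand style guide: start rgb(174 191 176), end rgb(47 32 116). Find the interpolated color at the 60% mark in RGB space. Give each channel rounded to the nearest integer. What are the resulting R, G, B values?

(98, 96, 140)

60% corresponds to t = 0.6.
R = 174 + 0.6 × (47 − 174) = 174 + 0.6 × -127 = 97.8 → 98
G = 191 + 0.6 × (32 − 191) = 191 + 0.6 × -159 = 95.6 → 96
B = 176 + 0.6 × (116 − 176) = 176 + 0.6 × -60 = 140 → 140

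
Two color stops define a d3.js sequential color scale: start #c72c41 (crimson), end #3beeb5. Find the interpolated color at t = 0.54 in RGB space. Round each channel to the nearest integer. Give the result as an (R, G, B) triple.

#c72c41 → (199, 44, 65); #3beeb5 → (59, 238, 181).
R = 199 + 0.54 × (59 − 199) = 199 + 0.54 × -140 = 123.4 → 123
G = 44 + 0.54 × (238 − 44) = 44 + 0.54 × 194 = 148.76 → 149
B = 65 + 0.54 × (181 − 65) = 65 + 0.54 × 116 = 127.64 → 128
So the blended color is (123, 149, 128), about #7b9580.

(123, 149, 128)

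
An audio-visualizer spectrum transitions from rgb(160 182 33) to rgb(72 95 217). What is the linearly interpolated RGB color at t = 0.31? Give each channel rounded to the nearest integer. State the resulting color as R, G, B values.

R = 160 + 0.31 × (72 − 160) = 160 + 0.31 × -88 = 132.72 → 133
G = 182 + 0.31 × (95 − 182) = 182 + 0.31 × -87 = 155.03 → 155
B = 33 + 0.31 × (217 − 33) = 33 + 0.31 × 184 = 90.04 → 90

(133, 155, 90)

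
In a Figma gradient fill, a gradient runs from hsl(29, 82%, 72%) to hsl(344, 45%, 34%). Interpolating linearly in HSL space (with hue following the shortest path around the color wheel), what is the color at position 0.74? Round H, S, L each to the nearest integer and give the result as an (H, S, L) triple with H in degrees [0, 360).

(356, 55, 44)

Hue: 344 − 29 = 315°, but |315| > 180 so the shorter arc goes the other way: Δh = 315 − 360 = -45°.
H = 29 + 0.74 × (-45) = -4.3 → -4 → -4 mod 360 = 356°
S = 82 + 0.74 × (45 − 82) = 54.62 → 55%
L = 72 + 0.74 × (34 − 72) = 43.88 → 44%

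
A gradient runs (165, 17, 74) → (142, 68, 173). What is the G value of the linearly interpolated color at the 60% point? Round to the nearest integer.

48

G = 17 + 0.6 × (68 − 17) = 47.6 → 48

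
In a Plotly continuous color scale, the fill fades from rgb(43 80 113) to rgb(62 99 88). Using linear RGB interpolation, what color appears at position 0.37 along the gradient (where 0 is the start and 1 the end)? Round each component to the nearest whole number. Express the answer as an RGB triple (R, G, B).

(50, 87, 104)

R = 43 + 0.37 × (62 − 43) = 43 + 0.37 × 19 = 50.03 → 50
G = 80 + 0.37 × (99 − 80) = 80 + 0.37 × 19 = 87.03 → 87
B = 113 + 0.37 × (88 − 113) = 113 + 0.37 × -25 = 103.75 → 104
So the blended color is (50, 87, 104), about #325768.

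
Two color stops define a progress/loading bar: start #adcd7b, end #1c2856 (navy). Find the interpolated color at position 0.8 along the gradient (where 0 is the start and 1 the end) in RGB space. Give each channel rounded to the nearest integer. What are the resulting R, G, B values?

#adcd7b → (173, 205, 123); #1c2856 → (28, 40, 86).
R = 173 + 0.8 × (28 − 173) = 173 + 0.8 × -145 = 57 → 57
G = 205 + 0.8 × (40 − 205) = 205 + 0.8 × -165 = 73 → 73
B = 123 + 0.8 × (86 − 123) = 123 + 0.8 × -37 = 93.4 → 93

(57, 73, 93)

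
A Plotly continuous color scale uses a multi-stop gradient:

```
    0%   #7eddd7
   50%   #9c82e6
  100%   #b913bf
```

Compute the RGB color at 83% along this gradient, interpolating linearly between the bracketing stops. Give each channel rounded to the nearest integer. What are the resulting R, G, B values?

(175, 57, 204)

83% lies between the 50% and 100% stops, so the local fraction is t = (83 − 50)/(100 − 50) = 33/50 ≈ 0.66.
#9c82e6 → (156, 130, 230); #b913bf → (185, 19, 191).
R = 156 + 0.66 × (185 − 156) = 175.14 → 175
G = 130 + 0.66 × (19 − 130) = 56.74 → 57
B = 230 + 0.66 × (191 − 230) = 204.26 → 204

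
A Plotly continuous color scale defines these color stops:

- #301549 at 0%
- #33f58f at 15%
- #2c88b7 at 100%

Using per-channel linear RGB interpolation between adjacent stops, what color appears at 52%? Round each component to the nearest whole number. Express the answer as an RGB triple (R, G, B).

52% lies between the 15% and 100% stops, so the local fraction is t = (52 − 15)/(100 − 15) = 37/85 ≈ 0.4353.
#33f58f → (51, 245, 143); #2c88b7 → (44, 136, 183).
R = 51 + 0.4353 × (44 − 51) = 47.953 → 48
G = 245 + 0.4353 × (136 − 245) = 197.552 → 198
B = 143 + 0.4353 × (183 − 143) = 160.412 → 160

(48, 198, 160)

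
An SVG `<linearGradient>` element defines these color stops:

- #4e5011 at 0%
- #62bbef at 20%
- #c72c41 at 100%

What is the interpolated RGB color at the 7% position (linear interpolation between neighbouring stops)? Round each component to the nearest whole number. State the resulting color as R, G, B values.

7% lies between the 0% and 20% stops, so the local fraction is t = (7 − 0)/(20 − 0) = 7/20 ≈ 0.35.
#4e5011 → (78, 80, 17); #62bbef → (98, 187, 239).
R = 78 + 0.35 × (98 − 78) = 85 → 85
G = 80 + 0.35 × (187 − 80) = 117.45 → 117
B = 17 + 0.35 × (239 − 17) = 94.7 → 95

(85, 117, 95)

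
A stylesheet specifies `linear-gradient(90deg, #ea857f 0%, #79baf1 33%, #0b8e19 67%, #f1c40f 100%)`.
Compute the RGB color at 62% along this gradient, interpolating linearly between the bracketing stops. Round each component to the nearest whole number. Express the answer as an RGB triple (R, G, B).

62% lies between the 33% and 67% stops, so the local fraction is t = (62 − 33)/(67 − 33) = 29/34 ≈ 0.8529.
#79baf1 → (121, 186, 241); #0b8e19 → (11, 142, 25).
R = 121 + 0.8529 × (11 − 121) = 27.181 → 27
G = 186 + 0.8529 × (142 − 186) = 148.472 → 148
B = 241 + 0.8529 × (25 − 241) = 56.774 → 57

(27, 148, 57)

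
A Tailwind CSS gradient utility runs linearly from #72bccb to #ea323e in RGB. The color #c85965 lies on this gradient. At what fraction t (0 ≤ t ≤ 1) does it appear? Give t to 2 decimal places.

0.72

Invert the lerp on the B channel (largest span, 141): t = (101 − 203) / (62 − 203) = -102/-141 = 0.7234.
Check on R: (200 − 114)/(234 − 114) = 0.7167 ✓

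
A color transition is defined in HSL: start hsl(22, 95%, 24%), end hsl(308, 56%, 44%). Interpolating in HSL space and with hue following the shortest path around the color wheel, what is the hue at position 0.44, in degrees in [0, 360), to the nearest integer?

Hue: 308 − 22 = 286°, but |286| > 180 so the shorter arc goes the other way: Δh = 286 − 360 = -74°.
H = 22 + 0.44 × (-74) = -10.56 → -11 → -11 mod 360 = 349°

349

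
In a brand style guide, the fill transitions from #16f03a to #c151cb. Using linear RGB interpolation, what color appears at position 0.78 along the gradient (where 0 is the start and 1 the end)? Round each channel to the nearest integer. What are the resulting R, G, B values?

#16f03a → (22, 240, 58); #c151cb → (193, 81, 203).
R = 22 + 0.78 × (193 − 22) = 22 + 0.78 × 171 = 155.38 → 155
G = 240 + 0.78 × (81 − 240) = 240 + 0.78 × -159 = 115.98 → 116
B = 58 + 0.78 × (203 − 58) = 58 + 0.78 × 145 = 171.1 → 171
So the blended color is (155, 116, 171), about #9b74ab.

(155, 116, 171)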